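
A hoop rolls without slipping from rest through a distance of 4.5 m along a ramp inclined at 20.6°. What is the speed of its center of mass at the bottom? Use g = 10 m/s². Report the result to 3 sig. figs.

v ≈ 3.98 m/s

Here I = MR², so the shape factor k = I/(MR²) = 1.
The rolling condition ω = v/R makes the rotational term ½I(v/R)² = ½kMv², so KE_total = ½(1+k)Mv² = Mv².
The vertical drop is h = L sinθ = 4.5 × sin20.6° = 1.583 m.
Setting Mgh = Mv² gives v = √(2gh/(1+k)) = √(2·10·1.583/2) ≈ 3.98 m/s.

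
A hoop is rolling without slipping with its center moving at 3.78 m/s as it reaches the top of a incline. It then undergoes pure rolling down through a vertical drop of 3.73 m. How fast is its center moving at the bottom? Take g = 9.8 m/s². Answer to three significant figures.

For this body I = MR², i.e. k = I/(MR²) = 1.
Since it rolls without slipping, ω = v/R and KE = ½Mv² + ½Iω² = ½(1+k)Mv² = Mv².
Energy conservation: Mv₀² + Mgh = Mv², so v² = v₀² + 2gh/(1+k).
v = √(3.78² + 2×9.8×3.73/2) = √50.84 ≈ 7.13 m/s.

v ≈ 7.13 m/s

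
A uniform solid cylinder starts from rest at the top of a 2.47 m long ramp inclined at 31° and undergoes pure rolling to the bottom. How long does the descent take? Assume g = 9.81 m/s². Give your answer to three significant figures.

With I = (1/2)MR², the ratio k = I/(MR²) is 0.5.
Translational: Mg sinθ − f = Ma. Rotational about the CM: fR = Iα = kMRa, so f = kMa.
Hence a = g sinθ/(1+k) = 9.81×sin31°/1.5 = 3.368 m/s².
With constant a from rest, t = √(2L/a) = √(2·2.47/3.368) ≈ 1.21 s.

t ≈ 1.21 s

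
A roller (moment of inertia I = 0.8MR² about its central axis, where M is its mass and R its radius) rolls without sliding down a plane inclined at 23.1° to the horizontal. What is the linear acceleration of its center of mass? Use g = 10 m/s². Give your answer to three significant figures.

With I = 0.8MR², the ratio k = I/(MR²) is 0.8.
Newton's second law down the slope: Mg sinθ − f = Ma. The torque equation fR = Iα (with α = a/R) gives f = kMa.
Eliminating f: Mg sinθ = (1+k)Ma, so a = g sinθ/(1+k) = 10 × sin23.1° / 1.8 ≈ 2.18 m/s².

a ≈ 2.18 m/s²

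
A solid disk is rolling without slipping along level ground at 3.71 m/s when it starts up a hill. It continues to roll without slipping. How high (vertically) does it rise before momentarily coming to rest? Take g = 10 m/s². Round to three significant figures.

With I = (1/2)MR², the ratio k = I/(MR²) is 0.5.
The rolling condition ω = v/R makes the rotational term ½I(v/R)² = ½kMv², so KE_total = ½(1+k)Mv² = (3/4)Mv².
At the top the kinetic energy is zero, so (3/4)Mv₀² = Mgh.
Thus h = (1+k)v₀²/(2g) = 1.5 × 3.71² / (2 × 10) ≈ 1.03 m.

h ≈ 1.03 m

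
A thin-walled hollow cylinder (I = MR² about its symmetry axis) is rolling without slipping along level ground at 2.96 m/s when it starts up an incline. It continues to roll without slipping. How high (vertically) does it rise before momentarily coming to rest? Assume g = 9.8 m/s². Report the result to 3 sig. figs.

Here I = MR², so the shape factor k = I/(MR²) = 1.
Rolling without slipping gives ω = v/R, so the total kinetic energy is ½Mv² + ½Iω² = ½(1+k)Mv² = Mv².
At the top the kinetic energy is zero, so Mv₀² = Mgh.
Thus h = (1+k)v₀²/(2g) = 2 × 2.96² / (2 × 9.8) ≈ 0.894 m.

h ≈ 0.894 m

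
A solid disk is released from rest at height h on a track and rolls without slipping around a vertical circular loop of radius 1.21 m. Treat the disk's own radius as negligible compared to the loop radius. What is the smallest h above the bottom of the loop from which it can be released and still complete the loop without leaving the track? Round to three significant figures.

For this body I = (1/2)MR², i.e. k = I/(MR²) = 0.5.
At the top of the loop, the minimum-contact condition is Mg = Mv_top²/r, so v_top² = gr.
With ω = v/R, the kinetic energy at speed v is ½(1+k)Mv² = (3/4)Mv².
Energy conservation from release (height h) to the top (height 2r): Mgh = Mg(2r) + (3/4)M·gr.
Thus h_min = 2r + (1+k)r/2 = r(2 + 1.5/2) = 1.21 × 2.75 ≈ 3.33 m.

h_min ≈ 3.33 m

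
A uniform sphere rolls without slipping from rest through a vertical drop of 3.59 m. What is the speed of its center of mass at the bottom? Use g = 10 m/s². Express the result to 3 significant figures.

v ≈ 7.16 m/s

The moment of inertia is (2/5)MR², giving k ≡ I/(MR²) = 0.4.
Since it rolls without slipping, ω = v/R and KE = ½Mv² + ½Iω² = ½(1+k)Mv² = (7/10)Mv².
Setting Mgh = (7/10)Mv² gives v = √(2gh/(1+k)) = √(2·10·3.59/1.4) ≈ 7.16 m/s.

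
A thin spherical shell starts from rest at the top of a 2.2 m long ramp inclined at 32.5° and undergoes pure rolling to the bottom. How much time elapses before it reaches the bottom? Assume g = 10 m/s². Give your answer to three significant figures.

With I = (2/3)MR², the ratio k = I/(MR²) is 2/3.
Translational: Mg sinθ − f = Ma. Rotational about the CM: fR = Iα = kMRa, so f = kMa.
Hence a = g sinθ/(1+k) = 10×sin32.5°/1.667 = 3.224 m/s².
Starting from rest, L = ½at², so t = √(2L/a) = √(2×2.2/3.224) ≈ 1.17 s.

t ≈ 1.17 s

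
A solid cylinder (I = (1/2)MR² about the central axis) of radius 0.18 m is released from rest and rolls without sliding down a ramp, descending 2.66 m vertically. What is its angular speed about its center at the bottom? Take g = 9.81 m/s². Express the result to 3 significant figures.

ω ≈ 32.8 rad/s

With I = (1/2)MR², the ratio k = I/(MR²) is 0.5.
Pure rolling means v = ωR; then KE = ½Mv² + ½I(v/R)² = ½(1+k)Mv² = (3/4)Mv².
Energy conservation Mgh = ½(1+k)Mv² gives v = √(2gh/(1+k)) = √(2 × 9.81 × 2.66 / 1.5) = 5.899 m/s.
Then ω = v/R = 5.899 / 0.18 ≈ 32.8 rad/s.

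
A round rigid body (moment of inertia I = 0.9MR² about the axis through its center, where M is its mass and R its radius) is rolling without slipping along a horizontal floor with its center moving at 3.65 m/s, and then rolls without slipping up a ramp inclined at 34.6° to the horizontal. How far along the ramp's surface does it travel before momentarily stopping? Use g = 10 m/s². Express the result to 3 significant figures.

d ≈ 2.23 m

For this body I = 0.9MR², i.e. k = I/(MR²) = 0.9.
Rolling without slipping gives ω = v/R, so the total kinetic energy is ½Mv² + ½Iω² = ½(1+k)Mv² = (19/20)Mv².
Setting this equal to Mgh gives the vertical rise h = (1+k)v₀²/(2g) = 1.9×3.65²/(2×10) = 1.266 m.
Along the incline, d = h/sinθ = 1.266/sin34.6° ≈ 2.23 m.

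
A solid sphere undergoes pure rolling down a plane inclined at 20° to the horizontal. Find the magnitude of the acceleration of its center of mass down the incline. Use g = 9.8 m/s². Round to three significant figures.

a ≈ 2.39 m/s²

With I = (2/5)MR², the ratio k = I/(MR²) is 0.4.
Along the incline Mg sinθ − f = Ma, and torque about the center fR = Iα = kMR²(a/R) gives f = kMa.
Eliminating f: Mg sinθ = (1+k)Ma, so a = g sinθ/(1+k) = 9.8 × sin20° / 1.4 ≈ 2.39 m/s².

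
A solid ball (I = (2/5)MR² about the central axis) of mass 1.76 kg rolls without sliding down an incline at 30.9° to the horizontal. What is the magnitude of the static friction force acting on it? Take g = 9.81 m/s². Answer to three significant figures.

Here I = (2/5)MR², so the shape factor k = I/(MR²) = 0.4.
Newton's second law down the slope: Mg sinθ − f = Ma. The torque equation fR = Iα (with α = a/R) gives f = kMa.
Combining, a = g sinθ/(1+k) and f = kMa = kMg sinθ/(1+k).
f = 0.4 × 1.76 × 9.81 × sin30.9° / 1.4 ≈ 2.53 N.

f ≈ 2.53 N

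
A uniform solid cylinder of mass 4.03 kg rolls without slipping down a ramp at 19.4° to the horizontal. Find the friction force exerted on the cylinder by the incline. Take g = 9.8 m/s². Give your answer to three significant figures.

With I = (1/2)MR², the ratio k = I/(MR²) is 0.5.
Translational: Mg sinθ − f = Ma. Rotational about the CM: fR = Iα = kMRa, so f = kMa.
Combining, a = g sinθ/(1+k) and f = kMa = kMg sinθ/(1+k).
f = 0.5 × 4.03 × 9.8 × sin19.4° / 1.5 ≈ 4.37 N.

f ≈ 4.37 N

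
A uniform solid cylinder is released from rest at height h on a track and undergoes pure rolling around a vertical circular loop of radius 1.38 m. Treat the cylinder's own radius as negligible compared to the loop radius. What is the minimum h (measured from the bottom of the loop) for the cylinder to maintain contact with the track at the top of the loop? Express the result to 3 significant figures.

h_min ≈ 3.80 m

Here I = (1/2)MR², so the shape factor k = I/(MR²) = 0.5.
At the top, contact is just lost when gravity alone supplies the centripetal force: Mg = Mv_top²/r, i.e. v_top² = gr.
With ω = v/R, the kinetic energy at speed v is ½(1+k)Mv² = (3/4)Mv².
Energy conservation from release (height h) to the top (height 2r): Mgh = Mg(2r) + (3/4)M·gr.
Thus h_min = 2r + (1+k)r/2 = r(2 + 1.5/2) = 1.38 × 2.75 ≈ 3.80 m.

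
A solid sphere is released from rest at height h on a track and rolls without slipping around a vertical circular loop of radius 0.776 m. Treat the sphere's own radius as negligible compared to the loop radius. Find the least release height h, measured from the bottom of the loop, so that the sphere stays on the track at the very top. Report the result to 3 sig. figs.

The moment of inertia is (2/5)MR², giving k ≡ I/(MR²) = 0.4.
At the top, contact is just lost when gravity alone supplies the centripetal force: Mg = Mv_top²/r, i.e. v_top² = gr.
With ω = v/R, the kinetic energy at speed v is ½(1+k)Mv² = (7/10)Mv².
Energy conservation from release (height h) to the top (height 2r): Mgh = Mg(2r) + (7/10)M·gr.
Thus h_min = 2r + (1+k)r/2 = r(2 + 1.4/2) = 0.776 × 2.7 ≈ 2.10 m.

h_min ≈ 2.10 m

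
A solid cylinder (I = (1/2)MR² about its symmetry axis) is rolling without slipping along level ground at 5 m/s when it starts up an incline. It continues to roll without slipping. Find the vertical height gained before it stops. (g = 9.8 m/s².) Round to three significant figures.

Here I = (1/2)MR², so the shape factor k = I/(MR²) = 0.5.
The rolling condition ω = v/R makes the rotational term ½I(v/R)² = ½kMv², so KE_total = ½(1+k)Mv² = (3/4)Mv².
At the top the kinetic energy is zero, so (3/4)Mv₀² = Mgh.
Thus h = (1+k)v₀²/(2g) = 1.5 × 5² / (2 × 9.8) ≈ 1.91 m.

h ≈ 1.91 m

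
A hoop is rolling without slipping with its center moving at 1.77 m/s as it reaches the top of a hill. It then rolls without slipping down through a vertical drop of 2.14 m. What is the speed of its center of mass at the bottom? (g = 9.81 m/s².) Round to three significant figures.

The moment of inertia is MR², giving k ≡ I/(MR²) = 1.
Since it rolls without slipping, ω = v/R and KE = ½Mv² + ½Iω² = ½(1+k)Mv² = Mv².
Energy conservation: Mv₀² + Mgh = Mv², so v² = v₀² + 2gh/(1+k).
v = √(1.77² + 2×9.81×2.14/2) = √24.13 ≈ 4.91 m/s.

v ≈ 4.91 m/s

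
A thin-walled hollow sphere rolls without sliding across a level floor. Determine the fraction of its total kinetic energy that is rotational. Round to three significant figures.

With I = (2/3)MR², the ratio k = I/(MR²) is 2/3.
With ω = v/R, KE_trans = ½Mv² and KE_rot = ½Iω² = ½kMv², so KE_total = ½(1+k)Mv².
The rotational fraction is therefore k/(1+k) = (2/3)/1.667 ≈ 0.400.

fraction ≈ 0.400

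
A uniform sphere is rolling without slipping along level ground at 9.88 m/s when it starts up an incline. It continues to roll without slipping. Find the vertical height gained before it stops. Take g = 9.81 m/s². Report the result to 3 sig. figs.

With I = (2/5)MR², the ratio k = I/(MR²) is 0.4.
Since it rolls without slipping, ω = v/R and KE = ½Mv² + ½Iω² = ½(1+k)Mv² = (7/10)Mv².
All of this converts to potential energy at the highest point: (7/10)Mv₀² = Mgh.
Thus h = (1+k)v₀²/(2g) = 1.4 × 9.88² / (2 × 9.81) ≈ 6.97 m.

h ≈ 6.97 m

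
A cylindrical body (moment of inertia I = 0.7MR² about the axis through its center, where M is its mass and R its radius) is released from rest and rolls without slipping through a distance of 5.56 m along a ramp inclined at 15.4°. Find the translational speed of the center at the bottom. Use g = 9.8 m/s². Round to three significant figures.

v ≈ 4.13 m/s

The moment of inertia is 0.7MR², giving k ≡ I/(MR²) = 0.7.
Since it rolls without slipping, ω = v/R and KE = ½Mv² + ½Iω² = ½(1+k)Mv² = (17/20)Mv².
The vertical drop is h = L sinθ = 5.56 × sin15.4° = 1.476 m.
Setting Mgh = (17/20)Mv² gives v = √(2gh/(1+k)) = √(2·9.8·1.476/1.7) ≈ 4.13 m/s.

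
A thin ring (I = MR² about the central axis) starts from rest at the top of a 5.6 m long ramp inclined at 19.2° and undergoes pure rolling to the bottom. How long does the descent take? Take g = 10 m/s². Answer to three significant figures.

The moment of inertia is MR², giving k ≡ I/(MR²) = 1.
Newton's second law down the slope: Mg sinθ − f = Ma. The torque equation fR = Iα (with α = a/R) gives f = kMa.
Hence a = g sinθ/(1+k) = 10×sin19.2°/2 = 1.644 m/s².
Starting from rest, L = ½at², so t = √(2L/a) = √(2×5.6/1.644) ≈ 2.61 s.

t ≈ 2.61 s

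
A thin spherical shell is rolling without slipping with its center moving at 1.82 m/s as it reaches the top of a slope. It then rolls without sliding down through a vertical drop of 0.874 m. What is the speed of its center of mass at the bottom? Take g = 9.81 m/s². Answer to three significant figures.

v ≈ 3.69 m/s

The moment of inertia is (2/3)MR², giving k ≡ I/(MR²) = 2/3.
Rolling without slipping gives ω = v/R, so the total kinetic energy is ½Mv² + ½Iω² = ½(1+k)Mv² = (5/6)Mv².
Conserving energy between top and bottom: (5/6)Mv² = (5/6)Mv₀² + Mgh, hence v² = v₀² + 2gh/(1+k).
v = √(1.82² + 2×9.81×0.874/1.667) = √13.6 ≈ 3.69 m/s.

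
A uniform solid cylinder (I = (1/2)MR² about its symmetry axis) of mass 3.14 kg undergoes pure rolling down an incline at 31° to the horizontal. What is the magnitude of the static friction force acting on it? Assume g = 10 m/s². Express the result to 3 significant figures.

For this body I = (1/2)MR², i.e. k = I/(MR²) = 0.5.
Translational: Mg sinθ − f = Ma. Rotational about the CM: fR = Iα = kMRa, so f = kMa.
Combining, a = g sinθ/(1+k) and f = kMa = kMg sinθ/(1+k).
f = 0.5 × 3.14 × 10 × sin31° / 1.5 ≈ 5.39 N.

f ≈ 5.39 N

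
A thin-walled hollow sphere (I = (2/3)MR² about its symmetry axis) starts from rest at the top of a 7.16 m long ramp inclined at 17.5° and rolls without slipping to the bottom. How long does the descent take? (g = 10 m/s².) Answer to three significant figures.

The moment of inertia is (2/3)MR², giving k ≡ I/(MR²) = 2/3.
Translational: Mg sinθ − f = Ma. Rotational about the CM: fR = Iα = kMRa, so f = kMa.
Hence a = g sinθ/(1+k) = 10×sin17.5°/1.667 = 1.804 m/s².
Starting from rest, L = ½at², so t = √(2L/a) = √(2×7.16/1.804) ≈ 2.82 s.

t ≈ 2.82 s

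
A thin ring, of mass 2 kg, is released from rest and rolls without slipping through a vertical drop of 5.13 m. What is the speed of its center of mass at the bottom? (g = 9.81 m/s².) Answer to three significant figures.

For this body I = MR², i.e. k = I/(MR²) = 1.
Rolling without slipping gives ω = v/R, so the total kinetic energy is ½Mv² + ½Iω² = ½(1+k)Mv² = Mv².
Setting Mgh = Mv² gives v = √(2gh/(1+k)) = √(2·9.81·5.13/2) ≈ 7.09 m/s.

v ≈ 7.09 m/s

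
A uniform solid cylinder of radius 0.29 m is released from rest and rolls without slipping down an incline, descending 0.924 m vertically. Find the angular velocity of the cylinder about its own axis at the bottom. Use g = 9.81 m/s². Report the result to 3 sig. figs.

With I = (1/2)MR², the ratio k = I/(MR²) is 0.5.
Rolling without slipping gives ω = v/R, so the total kinetic energy is ½Mv² + ½Iω² = ½(1+k)Mv² = (3/4)Mv².
Energy conservation Mgh = ½(1+k)Mv² gives v = √(2gh/(1+k)) = √(2 × 9.81 × 0.924 / 1.5) = 3.476 m/s.
Then ω = v/R = 3.476 / 0.29 ≈ 12.0 rad/s.

ω ≈ 12.0 rad/s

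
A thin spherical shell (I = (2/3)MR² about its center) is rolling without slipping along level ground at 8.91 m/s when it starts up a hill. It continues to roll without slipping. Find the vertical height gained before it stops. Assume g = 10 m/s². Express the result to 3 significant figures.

The moment of inertia is (2/3)MR², giving k ≡ I/(MR²) = 2/3.
The rolling condition ω = v/R makes the rotational term ½I(v/R)² = ½kMv², so KE_total = ½(1+k)Mv² = (5/6)Mv².
At the top the kinetic energy is zero, so (5/6)Mv₀² = Mgh.
Thus h = (1+k)v₀²/(2g) = 1.667 × 8.91² / (2 × 10) ≈ 6.62 m.

h ≈ 6.62 m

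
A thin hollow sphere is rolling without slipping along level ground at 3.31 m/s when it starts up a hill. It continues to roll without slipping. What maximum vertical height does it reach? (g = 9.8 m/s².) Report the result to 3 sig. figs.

h ≈ 0.932 m

Here I = (2/3)MR², so the shape factor k = I/(MR²) = 2/3.
Rolling without slipping gives ω = v/R, so the total kinetic energy is ½Mv² + ½Iω² = ½(1+k)Mv² = (5/6)Mv².
At the top the kinetic energy is zero, so (5/6)Mv₀² = Mgh.
Thus h = (1+k)v₀²/(2g) = 1.667 × 3.31² / (2 × 9.8) ≈ 0.932 m.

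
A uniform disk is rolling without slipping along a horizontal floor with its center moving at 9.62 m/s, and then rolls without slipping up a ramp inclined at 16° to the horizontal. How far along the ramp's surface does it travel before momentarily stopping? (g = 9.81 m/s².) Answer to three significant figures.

For this body I = (1/2)MR², i.e. k = I/(MR²) = 0.5.
Rolling without slipping gives ω = v/R, so the total kinetic energy is ½Mv² + ½Iω² = ½(1+k)Mv² = (3/4)Mv².
Setting this equal to Mgh gives the vertical rise h = (1+k)v₀²/(2g) = 1.5×9.62²/(2×9.81) = 7.075 m.
The distance along the slope is d = h/sinθ = 7.075/sin16° ≈ 25.7 m.

d ≈ 25.7 m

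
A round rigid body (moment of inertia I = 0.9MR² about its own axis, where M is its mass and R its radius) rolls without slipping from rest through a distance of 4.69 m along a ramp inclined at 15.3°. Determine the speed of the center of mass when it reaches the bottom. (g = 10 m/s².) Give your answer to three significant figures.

With I = 0.9MR², the ratio k = I/(MR²) is 0.9.
Pure rolling means v = ωR; then KE = ½Mv² + ½I(v/R)² = ½(1+k)Mv² = (19/20)Mv².
The vertical drop is h = L sinθ = 4.69 × sin15.3° = 1.238 m.
Setting Mgh = (19/20)Mv² gives v = √(2gh/(1+k)) = √(2·10·1.238/1.9) ≈ 3.61 m/s.

v ≈ 3.61 m/s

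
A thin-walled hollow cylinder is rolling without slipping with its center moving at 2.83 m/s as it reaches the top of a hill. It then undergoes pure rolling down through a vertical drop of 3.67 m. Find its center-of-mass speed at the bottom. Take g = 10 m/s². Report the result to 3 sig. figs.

For this body I = MR², i.e. k = I/(MR²) = 1.
Pure rolling means v = ωR; then KE = ½Mv² + ½I(v/R)² = ½(1+k)Mv² = Mv².
Conserving energy between top and bottom: Mv² = Mv₀² + Mgh, hence v² = v₀² + 2gh/(1+k).
v = √(2.83² + 2×10×3.67/2) = √44.71 ≈ 6.69 m/s.

v ≈ 6.69 m/s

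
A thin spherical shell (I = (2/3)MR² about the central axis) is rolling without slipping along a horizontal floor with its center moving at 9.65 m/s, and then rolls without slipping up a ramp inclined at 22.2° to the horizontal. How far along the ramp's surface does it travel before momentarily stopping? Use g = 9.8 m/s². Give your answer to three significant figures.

With I = (2/3)MR², the ratio k = I/(MR²) is 2/3.
Since it rolls without slipping, ω = v/R and KE = ½Mv² + ½Iω² = ½(1+k)Mv² = (5/6)Mv².
Setting this equal to Mgh gives the vertical rise h = (1+k)v₀²/(2g) = 1.667×9.65²/(2×9.8) = 7.919 m.
Along the incline, d = h/sinθ = 7.919/sin22.2° ≈ 21.0 m.

d ≈ 21.0 m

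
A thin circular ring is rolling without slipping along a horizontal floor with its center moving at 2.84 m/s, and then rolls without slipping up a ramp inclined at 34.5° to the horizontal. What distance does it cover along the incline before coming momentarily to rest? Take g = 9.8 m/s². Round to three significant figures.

d ≈ 1.45 m

Here I = MR², so the shape factor k = I/(MR²) = 1.
Rolling without slipping gives ω = v/R, so the total kinetic energy is ½Mv² + ½Iω² = ½(1+k)Mv² = Mv².
Setting this equal to Mgh gives the vertical rise h = (1+k)v₀²/(2g) = 2×2.84²/(2×9.8) = 0.823 m.
Along the incline, d = h/sinθ = 0.823/sin34.5° ≈ 1.45 m.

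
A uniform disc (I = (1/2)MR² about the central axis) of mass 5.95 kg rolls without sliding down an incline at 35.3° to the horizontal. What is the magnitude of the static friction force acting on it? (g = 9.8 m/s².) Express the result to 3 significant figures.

Here I = (1/2)MR², so the shape factor k = I/(MR²) = 0.5.
Along the incline Mg sinθ − f = Ma, and torque about the center fR = Iα = kMR²(a/R) gives f = kMa.
Combining, a = g sinθ/(1+k) and f = kMa = kMg sinθ/(1+k).
f = 0.5 × 5.95 × 9.8 × sin35.3° / 1.5 ≈ 11.2 N.

f ≈ 11.2 N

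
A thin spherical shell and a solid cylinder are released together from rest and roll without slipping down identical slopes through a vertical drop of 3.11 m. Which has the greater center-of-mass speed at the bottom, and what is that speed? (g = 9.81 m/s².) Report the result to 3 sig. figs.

For rolling without slipping, Mgh = ½(1+k)Mv² where k = I/(MR²), so v = √(2gh/(1+k)).
Thin spherical shell: k = 2/3, giving v = √(2×9.81×3.11/1.667) = 6.051 m/s.
Solid cylinder: k = 0.5, giving v = √(2×9.81×3.11/1.5) = 6.378 m/s.
The smaller k wins: the solid cylinder, at ≈ 6.38 m/s.

the solid cylinder, at v ≈ 6.38 m/s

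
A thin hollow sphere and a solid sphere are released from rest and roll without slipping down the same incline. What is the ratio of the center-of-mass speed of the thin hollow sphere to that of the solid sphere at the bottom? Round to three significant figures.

Each satisfies Mgh = ½(1+k)Mv² with k = I/(MR²), so v ∝ 1/√(1+k).
For the thin hollow sphere k = 2/3; for the solid sphere k = 0.4.
v₁/v₂ = √((1+k₂)/(1+k₁)) = √(1.4/1.667) ≈ 0.917.

v_ratio ≈ 0.917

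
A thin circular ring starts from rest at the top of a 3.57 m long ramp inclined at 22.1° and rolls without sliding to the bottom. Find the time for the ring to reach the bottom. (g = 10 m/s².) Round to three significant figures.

t ≈ 1.95 s

The moment of inertia is MR², giving k ≡ I/(MR²) = 1.
Translational: Mg sinθ − f = Ma. Rotational about the CM: fR = Iα = kMRa, so f = kMa.
Hence a = g sinθ/(1+k) = 10×sin22.1°/2 = 1.881 m/s².
With constant a from rest, t = √(2L/a) = √(2·3.57/1.881) ≈ 1.95 s.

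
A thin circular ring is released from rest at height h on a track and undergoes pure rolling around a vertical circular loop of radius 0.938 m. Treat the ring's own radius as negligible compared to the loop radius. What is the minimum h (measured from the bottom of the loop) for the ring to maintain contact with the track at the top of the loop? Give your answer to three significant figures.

h_min ≈ 2.81 m

Here I = MR², so the shape factor k = I/(MR²) = 1.
At the top of the loop, the minimum-contact condition is Mg = Mv_top²/r, so v_top² = gr.
With ω = v/R, the kinetic energy at speed v is ½(1+k)Mv² = Mv².
Energy conservation from release (height h) to the top (height 2r): Mgh = Mg(2r) + M·gr.
Thus h_min = 2r + (1+k)r/2 = r(2 + 2/2) = 0.938 × 3 ≈ 2.81 m.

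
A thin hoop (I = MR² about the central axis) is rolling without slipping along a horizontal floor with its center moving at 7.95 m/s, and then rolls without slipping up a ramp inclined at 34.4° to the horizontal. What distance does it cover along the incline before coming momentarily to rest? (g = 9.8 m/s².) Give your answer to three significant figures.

Here I = MR², so the shape factor k = I/(MR²) = 1.
The rolling condition ω = v/R makes the rotational term ½I(v/R)² = ½kMv², so KE_total = ½(1+k)Mv² = Mv².
Setting this equal to Mgh gives the vertical rise h = (1+k)v₀²/(2g) = 2×7.95²/(2×9.8) = 6.449 m.
Along the incline, d = h/sinθ = 6.449/sin34.4° ≈ 11.4 m.

d ≈ 11.4 m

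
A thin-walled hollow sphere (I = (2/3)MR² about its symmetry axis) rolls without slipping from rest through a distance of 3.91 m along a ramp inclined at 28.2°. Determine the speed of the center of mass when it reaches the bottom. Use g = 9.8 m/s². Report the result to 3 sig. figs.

With I = (2/3)MR², the ratio k = I/(MR²) is 2/3.
Pure rolling means v = ωR; then KE = ½Mv² + ½I(v/R)² = ½(1+k)Mv² = (5/6)Mv².
The vertical drop is h = L sinθ = 3.91 × sin28.2° = 1.848 m.
Energy conservation: Mgh = (5/6)Mv², so v = √(2gh/(1+k)) = √(2 × 9.8 × 1.848 / 1.667) ≈ 4.66 m/s.

v ≈ 4.66 m/s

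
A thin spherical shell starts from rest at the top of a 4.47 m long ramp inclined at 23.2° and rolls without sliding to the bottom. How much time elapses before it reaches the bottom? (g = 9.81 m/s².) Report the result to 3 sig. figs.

t ≈ 1.96 s

For this body I = (2/3)MR², i.e. k = I/(MR²) = 2/3.
Along the incline Mg sinθ − f = Ma, and torque about the center fR = Iα = kMR²(a/R) gives f = kMa.
Hence a = g sinθ/(1+k) = 9.81×sin23.2°/1.667 = 2.319 m/s².
Starting from rest, L = ½at², so t = √(2L/a) = √(2×4.47/2.319) ≈ 1.96 s.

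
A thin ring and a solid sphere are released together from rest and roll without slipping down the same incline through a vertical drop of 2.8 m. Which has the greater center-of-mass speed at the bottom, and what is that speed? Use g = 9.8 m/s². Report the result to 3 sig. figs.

For rolling without slipping, Mgh = ½(1+k)Mv² where k = I/(MR²), so v = √(2gh/(1+k)).
Thin ring: k = 1, giving v = √(2×9.8×2.8/2) = 5.238 m/s.
Solid sphere: k = 0.4, giving v = √(2×9.8×2.8/1.4) = 6.261 m/s.
The smaller k wins: the solid sphere, at ≈ 6.26 m/s.

the solid sphere, at v ≈ 6.26 m/s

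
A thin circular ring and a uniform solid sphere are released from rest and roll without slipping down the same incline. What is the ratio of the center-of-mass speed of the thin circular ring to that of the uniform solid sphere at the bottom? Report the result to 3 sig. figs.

Each satisfies Mgh = ½(1+k)Mv² with k = I/(MR²), so v ∝ 1/√(1+k).
For the thin circular ring k = 1; for the uniform solid sphere k = 0.4.
v₁/v₂ = √((1+k₂)/(1+k₁)) = √(1.4/2) ≈ 0.837.

v_ratio ≈ 0.837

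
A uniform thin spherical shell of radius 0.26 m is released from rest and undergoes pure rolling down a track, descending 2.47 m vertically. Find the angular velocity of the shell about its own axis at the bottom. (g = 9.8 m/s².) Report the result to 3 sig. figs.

ω ≈ 20.7 rad/s

Here I = (2/3)MR², so the shape factor k = I/(MR²) = 2/3.
Rolling without slipping gives ω = v/R, so the total kinetic energy is ½Mv² + ½Iω² = ½(1+k)Mv² = (5/6)Mv².
Energy conservation Mgh = ½(1+k)Mv² gives v = √(2gh/(1+k)) = √(2 × 9.8 × 2.47 / 1.667) = 5.39 m/s.
Then ω = v/R = 5.39 / 0.26 ≈ 20.7 rad/s.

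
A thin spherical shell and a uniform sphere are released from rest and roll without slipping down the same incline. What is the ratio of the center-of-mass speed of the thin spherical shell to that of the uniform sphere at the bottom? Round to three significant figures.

v_ratio ≈ 0.917

Each satisfies Mgh = ½(1+k)Mv² with k = I/(MR²), so v ∝ 1/√(1+k).
For the thin spherical shell k = 2/3; for the uniform sphere k = 0.4.
v₁/v₂ = √((1+k₂)/(1+k₁)) = √(1.4/1.667) ≈ 0.917.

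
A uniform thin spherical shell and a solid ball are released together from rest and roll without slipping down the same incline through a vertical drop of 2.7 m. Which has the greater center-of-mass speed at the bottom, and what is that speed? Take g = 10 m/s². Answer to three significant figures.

For rolling without slipping, Mgh = ½(1+k)Mv² where k = I/(MR²), so v = √(2gh/(1+k)).
Uniform thin spherical shell: k = 2/3, giving v = √(2×10×2.7/1.667) = 5.692 m/s.
Solid ball: k = 0.4, giving v = √(2×10×2.7/1.4) = 6.211 m/s.
The smaller k wins: the solid ball, at ≈ 6.21 m/s.

the solid ball, at v ≈ 6.21 m/s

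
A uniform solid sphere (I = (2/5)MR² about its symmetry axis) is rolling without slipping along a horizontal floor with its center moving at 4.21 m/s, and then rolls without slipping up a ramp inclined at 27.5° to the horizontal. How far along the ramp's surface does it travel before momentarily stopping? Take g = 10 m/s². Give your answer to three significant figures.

Here I = (2/5)MR², so the shape factor k = I/(MR²) = 0.4.
Pure rolling means v = ωR; then KE = ½Mv² + ½I(v/R)² = ½(1+k)Mv² = (7/10)Mv².
Setting this equal to Mgh gives the vertical rise h = (1+k)v₀²/(2g) = 1.4×4.21²/(2×10) = 1.241 m.
Along the incline, d = h/sinθ = 1.241/sin27.5° ≈ 2.69 m.

d ≈ 2.69 m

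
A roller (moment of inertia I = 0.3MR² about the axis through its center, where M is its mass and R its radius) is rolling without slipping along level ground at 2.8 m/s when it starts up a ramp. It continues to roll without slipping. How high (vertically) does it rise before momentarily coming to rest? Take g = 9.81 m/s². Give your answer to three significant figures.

The moment of inertia is 0.3MR², giving k ≡ I/(MR²) = 0.3.
The rolling condition ω = v/R makes the rotational term ½I(v/R)² = ½kMv², so KE_total = ½(1+k)Mv² = (13/20)Mv².
All of this converts to potential energy at the highest point: (13/20)Mv₀² = Mgh.
Thus h = (1+k)v₀²/(2g) = 1.3 × 2.8² / (2 × 9.81) ≈ 0.519 m.

h ≈ 0.519 m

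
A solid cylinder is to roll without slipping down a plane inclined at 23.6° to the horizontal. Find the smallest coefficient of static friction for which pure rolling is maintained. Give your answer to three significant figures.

For this body I = (1/2)MR², i.e. k = I/(MR²) = 0.5.
Translational: Mg sinθ − f = Ma. Rotational about the CM: fR = Iα = kMRa, so f = kMa.
These give a = g sinθ/(1+k) and the required friction f = kMg sinθ/(1+k).
The normal force is N = Mg cosθ, so μ_min = f/N = k tanθ/(1+k).
μ_min = 0.5 × tan23.6° / 1.5 ≈ 0.146.

μ_min ≈ 0.146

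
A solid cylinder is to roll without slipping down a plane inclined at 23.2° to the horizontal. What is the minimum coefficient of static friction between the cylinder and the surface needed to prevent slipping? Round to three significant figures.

Here I = (1/2)MR², so the shape factor k = I/(MR²) = 0.5.
Translational: Mg sinθ − f = Ma. Rotational about the CM: fR = Iα = kMRa, so f = kMa.
These give a = g sinθ/(1+k) and the required friction f = kMg sinθ/(1+k).
With N = Mg cosθ, the no-slip condition f ≤ μN gives μ_min = f/N = k tanθ/(1+k).
μ_min = 0.5 × tan23.2° / 1.5 ≈ 0.143.

μ_min ≈ 0.143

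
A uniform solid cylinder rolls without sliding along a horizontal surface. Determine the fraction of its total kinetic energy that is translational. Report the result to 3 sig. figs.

fraction ≈ 0.667

With I = (1/2)MR², the ratio k = I/(MR²) is 0.5.
Since ω = v/R, the translational part is ½Mv² and the rotational part is ½I(v/R)² = ½kMv²; the total is ½(1+k)Mv².
The translational fraction is therefore 1/(1+k) = 1/1.5 ≈ 0.667.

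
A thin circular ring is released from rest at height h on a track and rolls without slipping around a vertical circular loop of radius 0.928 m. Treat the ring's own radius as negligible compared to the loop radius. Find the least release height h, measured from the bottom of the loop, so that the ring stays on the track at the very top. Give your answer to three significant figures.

h_min ≈ 2.78 m

Here I = MR², so the shape factor k = I/(MR²) = 1.
At the top, contact is just lost when gravity alone supplies the centripetal force: Mg = Mv_top²/r, i.e. v_top² = gr.
With ω = v/R, the kinetic energy at speed v is ½(1+k)Mv² = Mv².
Energy conservation from release (height h) to the top (height 2r): Mgh = Mg(2r) + M·gr.
Thus h_min = 2r + (1+k)r/2 = r(2 + 2/2) = 0.928 × 3 ≈ 2.78 m.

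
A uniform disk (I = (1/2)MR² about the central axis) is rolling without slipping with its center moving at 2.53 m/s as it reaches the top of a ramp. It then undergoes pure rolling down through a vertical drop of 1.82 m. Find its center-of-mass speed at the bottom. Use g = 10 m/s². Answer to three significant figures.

v ≈ 5.54 m/s

For this body I = (1/2)MR², i.e. k = I/(MR²) = 0.5.
Rolling without slipping gives ω = v/R, so the total kinetic energy is ½Mv² + ½Iω² = ½(1+k)Mv² = (3/4)Mv².
Energy conservation: (3/4)Mv₀² + Mgh = (3/4)Mv², so v² = v₀² + 2gh/(1+k).
v = √(2.53² + 2×10×1.82/1.5) = √30.67 ≈ 5.54 m/s.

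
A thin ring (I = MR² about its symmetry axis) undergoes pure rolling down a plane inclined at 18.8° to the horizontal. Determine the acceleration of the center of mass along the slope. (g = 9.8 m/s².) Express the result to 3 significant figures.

a ≈ 1.58 m/s²

Here I = MR², so the shape factor k = I/(MR²) = 1.
Along the incline Mg sinθ − f = Ma, and torque about the center fR = Iα = kMR²(a/R) gives f = kMa.
Eliminating f: Mg sinθ = (1+k)Ma, so a = g sinθ/(1+k) = 9.8 × sin18.8° / 2 ≈ 1.58 m/s².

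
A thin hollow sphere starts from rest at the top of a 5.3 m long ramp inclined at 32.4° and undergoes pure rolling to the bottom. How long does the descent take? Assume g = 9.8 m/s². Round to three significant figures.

The moment of inertia is (2/3)MR², giving k ≡ I/(MR²) = 2/3.
Along the incline Mg sinθ − f = Ma, and torque about the center fR = Iα = kMR²(a/R) gives f = kMa.
Hence a = g sinθ/(1+k) = 9.8×sin32.4°/1.667 = 3.151 m/s².
Starting from rest, L = ½at², so t = √(2L/a) = √(2×5.3/3.151) ≈ 1.83 s.

t ≈ 1.83 s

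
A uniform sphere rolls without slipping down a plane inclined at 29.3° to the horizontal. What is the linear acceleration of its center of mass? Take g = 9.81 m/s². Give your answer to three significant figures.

With I = (2/5)MR², the ratio k = I/(MR²) is 0.4.
Newton's second law down the slope: Mg sinθ − f = Ma. The torque equation fR = Iα (with α = a/R) gives f = kMa.
Eliminating f: Mg sinθ = (1+k)Ma, so a = g sinθ/(1+k) = 9.81 × sin29.3° / 1.4 ≈ 3.43 m/s².

a ≈ 3.43 m/s²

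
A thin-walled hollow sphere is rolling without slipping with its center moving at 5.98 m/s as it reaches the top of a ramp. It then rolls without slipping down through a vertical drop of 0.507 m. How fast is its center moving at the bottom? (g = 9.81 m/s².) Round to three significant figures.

v ≈ 6.46 m/s

Here I = (2/3)MR², so the shape factor k = I/(MR²) = 2/3.
Rolling without slipping gives ω = v/R, so the total kinetic energy is ½Mv² + ½Iω² = ½(1+k)Mv² = (5/6)Mv².
Conserving energy between top and bottom: (5/6)Mv² = (5/6)Mv₀² + Mgh, hence v² = v₀² + 2gh/(1+k).
v = √(5.98² + 2×9.81×0.507/1.667) = √41.73 ≈ 6.46 m/s.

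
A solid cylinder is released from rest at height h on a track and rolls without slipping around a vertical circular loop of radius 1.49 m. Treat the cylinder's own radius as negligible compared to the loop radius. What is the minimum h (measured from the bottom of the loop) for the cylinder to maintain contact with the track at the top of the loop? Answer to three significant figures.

Here I = (1/2)MR², so the shape factor k = I/(MR²) = 0.5.
At the top, contact is just lost when gravity alone supplies the centripetal force: Mg = Mv_top²/r, i.e. v_top² = gr.
With ω = v/R, the kinetic energy at speed v is ½(1+k)Mv² = (3/4)Mv².
Energy conservation from release (height h) to the top (height 2r): Mgh = Mg(2r) + (3/4)M·gr.
Thus h_min = 2r + (1+k)r/2 = r(2 + 1.5/2) = 1.49 × 2.75 ≈ 4.10 m.

h_min ≈ 4.10 m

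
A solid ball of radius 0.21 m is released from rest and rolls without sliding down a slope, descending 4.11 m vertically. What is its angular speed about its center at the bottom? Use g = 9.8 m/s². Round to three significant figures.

Here I = (2/5)MR², so the shape factor k = I/(MR²) = 0.4.
Rolling without slipping gives ω = v/R, so the total kinetic energy is ½Mv² + ½Iω² = ½(1+k)Mv² = (7/10)Mv².
Energy conservation Mgh = ½(1+k)Mv² gives v = √(2gh/(1+k)) = √(2 × 9.8 × 4.11 / 1.4) = 7.586 m/s.
The angular speed follows from ω = v/R = 7.586/0.21 ≈ 36.1 rad/s.

ω ≈ 36.1 rad/s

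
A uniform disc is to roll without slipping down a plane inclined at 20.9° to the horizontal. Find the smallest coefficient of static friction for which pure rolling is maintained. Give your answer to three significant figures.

μ_min ≈ 0.127

The moment of inertia is (1/2)MR², giving k ≡ I/(MR²) = 0.5.
Translational: Mg sinθ − f = Ma. Rotational about the CM: fR = Iα = kMRa, so f = kMa.
These give a = g sinθ/(1+k) and the required friction f = kMg sinθ/(1+k).
With N = Mg cosθ, the no-slip condition f ≤ μN gives μ_min = f/N = k tanθ/(1+k).
μ_min = 0.5 × tan20.9° / 1.5 ≈ 0.127.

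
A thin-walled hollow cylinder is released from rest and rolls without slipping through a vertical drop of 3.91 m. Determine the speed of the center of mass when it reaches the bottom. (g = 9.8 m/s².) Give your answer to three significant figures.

The moment of inertia is MR², giving k ≡ I/(MR²) = 1.
Pure rolling means v = ωR; then KE = ½Mv² + ½I(v/R)² = ½(1+k)Mv² = Mv².
Setting Mgh = Mv² gives v = √(2gh/(1+k)) = √(2·9.8·3.91/2) ≈ 6.19 m/s.

v ≈ 6.19 m/s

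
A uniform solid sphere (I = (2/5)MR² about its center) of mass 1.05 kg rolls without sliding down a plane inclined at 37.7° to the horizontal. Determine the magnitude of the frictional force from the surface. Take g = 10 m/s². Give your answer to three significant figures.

With I = (2/5)MR², the ratio k = I/(MR²) is 0.4.
Translational: Mg sinθ − f = Ma. Rotational about the CM: fR = Iα = kMRa, so f = kMa.
Combining, a = g sinθ/(1+k) and f = kMa = kMg sinθ/(1+k).
f = 0.4 × 1.05 × 10 × sin37.7° / 1.4 ≈ 1.83 N.

f ≈ 1.83 N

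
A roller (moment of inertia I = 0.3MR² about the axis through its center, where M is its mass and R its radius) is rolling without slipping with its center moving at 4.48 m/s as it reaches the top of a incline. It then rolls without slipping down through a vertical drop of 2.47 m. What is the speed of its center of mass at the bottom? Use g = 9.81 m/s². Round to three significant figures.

The moment of inertia is 0.3MR², giving k ≡ I/(MR²) = 0.3.
Rolling without slipping gives ω = v/R, so the total kinetic energy is ½Mv² + ½Iω² = ½(1+k)Mv² = (13/20)Mv².
Conserving energy between top and bottom: (13/20)Mv² = (13/20)Mv₀² + Mgh, hence v² = v₀² + 2gh/(1+k).
v = √(4.48² + 2×9.81×2.47/1.3) = √57.35 ≈ 7.57 m/s.

v ≈ 7.57 m/s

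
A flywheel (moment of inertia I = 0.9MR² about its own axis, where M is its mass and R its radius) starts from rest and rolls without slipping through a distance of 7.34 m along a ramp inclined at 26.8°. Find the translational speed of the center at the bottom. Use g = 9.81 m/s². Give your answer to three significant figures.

Here I = 0.9MR², so the shape factor k = I/(MR²) = 0.9.
The rolling condition ω = v/R makes the rotational term ½I(v/R)² = ½kMv², so KE_total = ½(1+k)Mv² = (19/20)Mv².
The vertical drop is h = L sinθ = 7.34 × sin26.8° = 3.309 m.
Energy conservation: Mgh = (19/20)Mv², so v = √(2gh/(1+k)) = √(2 × 9.81 × 3.309 / 1.9) ≈ 5.85 m/s.

v ≈ 5.85 m/s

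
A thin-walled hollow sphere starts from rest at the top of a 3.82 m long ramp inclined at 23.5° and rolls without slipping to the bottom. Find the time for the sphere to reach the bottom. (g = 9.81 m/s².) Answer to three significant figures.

Here I = (2/3)MR², so the shape factor k = I/(MR²) = 2/3.
Translational: Mg sinθ − f = Ma. Rotational about the CM: fR = Iα = kMRa, so f = kMa.
Hence a = g sinθ/(1+k) = 9.81×sin23.5°/1.667 = 2.347 m/s².
With constant a from rest, t = √(2L/a) = √(2·3.82/2.347) ≈ 1.80 s.

t ≈ 1.80 s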